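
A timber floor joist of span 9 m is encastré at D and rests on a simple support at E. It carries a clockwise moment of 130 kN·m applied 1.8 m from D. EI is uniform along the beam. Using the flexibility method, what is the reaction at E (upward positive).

R_E = 7.8 kN

Release the roller at E. Primary structure: cantilever fixed at D.
Free-end deflection of the primary structure under the applied loading (downward +):
  clockwise couple 130 at a = 1.8: M₀a(2L − a)/(2EI) = 1895/EI
Tip deflection under a unit load at E: L³/(3EI) = 243/EI.
Compatibility at E: δ_0 − R_E·δ_{EE} = 0, so R_E = 1895/243 = 7.8 kN.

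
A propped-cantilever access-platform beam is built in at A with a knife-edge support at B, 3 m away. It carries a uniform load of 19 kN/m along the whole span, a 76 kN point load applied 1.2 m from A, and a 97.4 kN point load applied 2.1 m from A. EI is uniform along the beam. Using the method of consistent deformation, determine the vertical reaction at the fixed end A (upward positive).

Choose R_B as the redundant. The primary structure is the cantilever fixed at A.
Downward deflection at the released point B due to the loads:
  UDL 19: wL⁴/(8EI) = 192.4/EI
  point load 76 at a = 1.2: Pa²(3L − a)/(6EI) = 142.3/EI
  point load 97.4 at a = 2.1: Pa²(3L − a)/(6EI) = 494/EI
  δ_0 = 828.6/EI
Tip deflection under a unit load at B: L³/(3EI) = 9/EI.
The prop prevents deflection at B: R_B = δ_0/δ_{BB} = 828.6/9 = 92.07 kN.
Vertical equilibrium: R_A = ΣP − R_B = 230.4 − 92.07 = 138.3 kN.

R_A = 138.3 kN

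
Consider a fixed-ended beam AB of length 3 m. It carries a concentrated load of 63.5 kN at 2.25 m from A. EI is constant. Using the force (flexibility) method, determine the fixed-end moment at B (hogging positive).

M_B = 26.79 kN·m

Release both end moments; the primary structure is a simply-supported span AB with redundants M_A and M_B.
On the primary (simply-supported) span, the end slopes from the loading are:
  at A: point load 63.5 at a = 2.25: Pab(L + b)/(6LEI) = 22.32/EI
  at B: point load 63.5 at a = 2.25: Pab(L + a)/(6LEI) = 31.25/EI
  θ_A0 = 22.32/EI,  θ_B0 = 31.25/EI
Flexibility coefficients: a unit moment at one end gives L/(3EI) there and L/(6EI) at the far end, so f₁₁ = f₂₂ = 1/EI and f₁₂ = f₂₁ = 0.5/EI.
Compatibility — zero rotation at each built-in end:
  1 M_A + 0.5 M_B = 22.32
  0.5 M_A + 1 M_B = 31.25
Solving the pair gives M_A = 8.93 kN·m and M_B = 26.79 kN·m (hogging).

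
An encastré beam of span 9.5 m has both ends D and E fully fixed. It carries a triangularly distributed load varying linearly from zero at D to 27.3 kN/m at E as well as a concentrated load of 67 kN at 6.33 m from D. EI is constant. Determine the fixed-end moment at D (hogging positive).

M_D = 129.4 kN·m

Release both end moments; the primary structure is a simply-supported span DE with redundants M_D and M_E.
On the primary (simply-supported) span, the end slopes from the loading are:
  at D: triangular load, peak 27.3: 7w₀L³/(360EI) = 455.1/EI
  at E: triangular load, peak 27.3: w₀L³/(45EI) = 520.1/EI
  at D: point load 67 at a = 6.33: Pab(L + b)/(6LEI) = 298.8/EI
  at E: point load 67 at a = 6.33: Pab(L + a)/(6LEI) = 373.4/EI
  θ_D0 = 754/EI,  θ_E0 = 893.5/EI
Flexibility coefficients: a unit moment at one end gives L/(3EI) there and L/(6EI) at the far end, so f₁₁ = f₂₂ = 3.167/EI and f₁₂ = f₂₁ = 1.583/EI.
Compatibility — zero rotation at each built-in end:
  3.167 M_D + 1.583 M_E = 754
  1.583 M_D + 3.167 M_E = 893.5
Solving the pair gives M_D = 129.4 kN·m and M_E = 217.5 kN·m (hogging).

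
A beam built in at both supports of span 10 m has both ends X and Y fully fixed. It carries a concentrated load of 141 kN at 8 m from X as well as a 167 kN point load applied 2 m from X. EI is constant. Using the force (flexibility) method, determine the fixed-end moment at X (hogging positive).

Release both end moments; the primary structure is a simply-supported span XY with redundants M_X and M_Y.
End rotations of the released simple span under the applied load (×1/EI):
  at X: point load 141 at a = 8: Pab(L + b)/(6LEI) = 451.2/EI
  at Y: point load 141 at a = 8: Pab(L + a)/(6LEI) = 676.8/EI
  at X: point load 167 at a = 2: Pab(L + b)/(6LEI) = 801.6/EI
  at Y: point load 167 at a = 2: Pab(L + a)/(6LEI) = 534.4/EI
  θ_X0 = 1253/EI,  θ_Y0 = 1211/EI
Flexibility coefficients: a unit moment at one end gives L/(3EI) there and L/(6EI) at the far end, so f₁₁ = f₂₂ = 3.333/EI and f₁₂ = f₂₁ = 1.667/EI.
Compatibility — zero rotation at each built-in end:
  3.333 M_X + 1.667 M_Y = 1253
  1.667 M_X + 3.333 M_Y = 1211
Solving the pair gives M_X = 258.9 kN·m and M_Y = 233.9 kN·m (hogging).

M_X = 258.9 kN·m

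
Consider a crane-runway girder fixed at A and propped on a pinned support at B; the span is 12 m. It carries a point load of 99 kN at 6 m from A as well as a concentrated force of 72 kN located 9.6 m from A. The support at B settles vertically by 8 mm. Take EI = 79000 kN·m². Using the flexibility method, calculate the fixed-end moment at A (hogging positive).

Take the reaction at B as the redundant and release it; the primary structure is a cantilever fixed at A.
Free-end deflection of the primary structure under the applied loading (downward +):
  point load 99 at a = 6: Pa²(3L − a)/(6EI) = 17820/EI
  point load 72 at a = 9.6: Pa²(3L − a)/(6EI) = 29196/EI
  δ_0 = 47016/EI
Flexibility coefficient — unit upward force at B: δ_{BB} = L³/(3EI) = 576/EI.
With EI = 79000 kN·m²: δ_0 = 0.59514 m and δ_{BB} = 0.007291 m/kN.
Compatibility — the beam at B must follow the support down by 0.008 m: δ_0 − R_B·δ_{BB} = 0.008, so R_B = (0.59514 − 0.008)/0.007291 = 80.53 kN.
Moment equilibrium about A: M_A = Σ(load moments about A) − R_B·L = 1285 − 80.53×12 = 318.9 kN·m.

M_A = 318.9 kN·m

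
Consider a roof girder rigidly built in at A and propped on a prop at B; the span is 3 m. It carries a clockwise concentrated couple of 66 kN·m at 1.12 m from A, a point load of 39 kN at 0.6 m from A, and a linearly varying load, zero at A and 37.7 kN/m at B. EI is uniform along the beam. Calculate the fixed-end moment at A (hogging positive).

Choose R_B as the redundant. The primary structure is the cantilever fixed at A.
Free-end deflection of the primary structure under the applied loading (downward +):
  clockwise couple 66 at a = 1.12: M₀a(2L − a)/(2EI) = 180.4/EI
  point load 39 at a = 0.6: Pa²(3L − a)/(6EI) = 19.66/EI
  triangular load, peak 37.7 at the free end: 11w₀L⁴/(120EI) = 279.9/EI
  δ_0 = 479.9/EI
Tip deflection under a unit load at B: L³/(3EI) = 9/EI.
The prop prevents deflection at B: R_B = δ_0/δ_{BB} = 479.9/9 = 53.33 kN.
Moment equilibrium about A: M_A = Σ(load moments about A) − R_B·L = 202.5 − 53.33×3 = 42.52 kN·m.

M_A = 42.52 kN·m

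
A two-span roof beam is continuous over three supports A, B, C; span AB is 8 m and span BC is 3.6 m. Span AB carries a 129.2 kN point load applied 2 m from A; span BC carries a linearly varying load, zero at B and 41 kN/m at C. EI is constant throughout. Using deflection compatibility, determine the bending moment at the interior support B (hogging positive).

Release continuity at B by inserting a hinge; the redundant is the internal moment M_B. The primary structure is two simply-supported spans AB and BC.
Discontinuity in slope at B on the released structure — sum the simple-span end rotations:
  span AB: point load 129.2 at a = 2: Pab(L + a)/(6LEI) = 323/EI
  span BC: triangular load, peak 41: 7w₀L³/(360EI) = 37.2/EI
  relative rotation θ_0 = (323 + 37.2)/EI = 360.2/EI
A unit hogging moment at B produces rotation L₁/(3EI) + L₂/(3EI) = 3.867/EI.
Compatibility: M_B·(L₁+L₂)/(3EI) = θ_0, giving M_B = 93.15 kN·m (hogging).

M_B = 93.15 kN·m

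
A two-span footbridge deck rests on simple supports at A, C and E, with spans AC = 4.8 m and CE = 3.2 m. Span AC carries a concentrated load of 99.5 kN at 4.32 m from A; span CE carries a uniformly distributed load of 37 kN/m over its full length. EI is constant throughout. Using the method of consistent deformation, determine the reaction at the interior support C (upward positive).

Take M_C as the redundant. Released structure: two simple spans AC and CE with a hinge at C.
Rotations at C on the released spans (each span's end-slope, ×1/EI):
  span AC: point load 99.5 at a = 4.32: Pab(L + a)/(6LEI) = 65.34/EI
  span CE: UDL 37: wL³/(24EI) = 50.52/EI
  relative rotation θ_0 = (65.34 + 50.52)/EI = 115.9/EI
A unit hogging moment at C produces rotation L₁/(3EI) + L₂/(3EI) = 2.667/EI.
Slope continuity at C: θ_0 = M_C·2.667/EI, so M_C = 115.9/2.667 = 43.44 kN·m (hogging).
Span AC, ΣM about A with M_C applied at C: R_C^{AC}·4.8 = 429.8 + 43.44, so R_C^{AC} = 98.6 kN and R_A = 99.5 − 98.6 = 0.899 kN.
Span CE, ΣM about E: R_C^{CE}·3.2 = 189.4 + 43.44, so R_C^{CE} = 72.78 kN and R_E = 118.4 − 72.78 = 45.62 kN.
R_C = 98.6 + 72.78 = 171.4 kN.

R_C = 171.4 kN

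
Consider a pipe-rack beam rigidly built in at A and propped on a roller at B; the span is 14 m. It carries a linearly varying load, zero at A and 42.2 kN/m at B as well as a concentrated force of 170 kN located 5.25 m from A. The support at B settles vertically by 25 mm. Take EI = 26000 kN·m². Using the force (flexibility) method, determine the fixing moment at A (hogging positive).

M_A = 945.7 kN·m

Choose R_B as the redundant. The primary structure is the cantilever fixed at A.
Primary-structure tip deflection at B by superposition:
  triangular load, peak 42.2 at the free end: 11w₀L⁴/(120EI) = 148606/EI
  point load 170 at a = 5.25: Pa²(3L − a)/(6EI) = 28699/EI
  δ_0 = 177305/EI
Flexibility coefficient — unit upward force at B: δ_{BB} = L³/(3EI) = 914.7/EI.
With EI = 26000 kN·m²: δ_0 = 6.8194 m and δ_{BB} = 0.035179 m/kN.
Compatibility — the beam at B must follow the support down by 0.025 m: δ_0 − R_B·δ_{BB} = 0.025, so R_B = (6.8194 − 0.025)/0.035179 = 193.1 kN.
Moment equilibrium about A: M_A = Σ(load moments about A) − R_B·L = 3650 − 193.1×14 = 945.7 kN·m.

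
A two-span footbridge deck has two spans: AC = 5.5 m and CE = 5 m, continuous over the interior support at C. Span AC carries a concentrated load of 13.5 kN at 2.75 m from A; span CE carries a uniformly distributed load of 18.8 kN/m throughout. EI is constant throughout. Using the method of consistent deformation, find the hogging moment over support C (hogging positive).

Take M_C as the redundant. Released structure: two simple spans AC and CE with a hinge at C.
Discontinuity in slope at C on the released structure — sum the simple-span end rotations:
  span AC: point load 13.5 at a = 2.75: Pab(L + a)/(6LEI) = 25.52/EI
  span CE: UDL 18.8: wL³/(24EI) = 97.92/EI
  relative rotation θ_0 = (25.52 + 97.92)/EI = 123.4/EI
A unit hogging moment at C produces rotation L₁/(3EI) + L₂/(3EI) = 3.5/EI.
Compatibility: M_C·(L₁+L₂)/(3EI) = θ_0, giving M_C = 35.27 kN·m (hogging).

M_C = 35.27 kN·m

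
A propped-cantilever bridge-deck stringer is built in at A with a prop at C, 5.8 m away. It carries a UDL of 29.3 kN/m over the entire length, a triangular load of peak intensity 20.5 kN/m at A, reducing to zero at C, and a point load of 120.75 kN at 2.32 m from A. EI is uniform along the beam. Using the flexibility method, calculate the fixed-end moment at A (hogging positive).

M_A = 303.6 kN·m

Choose R_C as the redundant. The primary structure is the cantilever fixed at A.
Downward deflection at the released point C due to the loads:
  UDL 29.3: wL⁴/(8EI) = 4145/EI
  triangular load, peak 20.5 at the fixed end: w₀L⁴/(30EI) = 773.3/EI
  point load 120.75 at a = 2.32: Pa²(3L − a)/(6EI) = 1633/EI
  δ_0 = 6551/EI
Tip deflection under a unit load at C: L³/(3EI) = 65.04/EI.
The prop prevents deflection at C: R_C = δ_0/δ_{CC} = 6551/65.04 = 100.7 kN.
Moment equilibrium about A: M_A = Σ(load moments about A) − R_C·L = 887.9 − 100.7×5.8 = 303.6 kN·m.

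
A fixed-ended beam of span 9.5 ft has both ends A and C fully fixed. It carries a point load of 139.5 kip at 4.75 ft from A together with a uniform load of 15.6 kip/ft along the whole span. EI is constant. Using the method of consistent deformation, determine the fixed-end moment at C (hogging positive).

Take the two fixed-end moments M_A, M_C as redundants; the released structure is the simple span AC.
Simple-span end rotations at A and C under the given loads:
  at A: point load 139.5 at a = 4.75: Pab(L + b)/(6LEI) = 786.9/EI
  at C: point load 139.5 at a = 4.75: Pab(L + a)/(6LEI) = 786.9/EI
  at A: UDL 15.6: wL³/(24EI) = 557.3/EI
  at C: UDL 15.6: wL³/(24EI) = 557.3/EI
  θ_A0 = 1344/EI,  θ_C0 = 1344/EI
Flexibility coefficients: a unit moment at one end gives L/(3EI) there and L/(6EI) at the far end, so f₁₁ = f₂₂ = 3.167/EI and f₁₂ = f₂₁ = 1.583/EI.
Compatibility — zero rotation at each built-in end:
  3.167 M_A + 1.583 M_C = 1344
  1.583 M_A + 3.167 M_C = 1344
Solving the pair gives M_A = 283 kip·ft and M_C = 283 kip·ft (hogging).

M_C = 283 kip·ft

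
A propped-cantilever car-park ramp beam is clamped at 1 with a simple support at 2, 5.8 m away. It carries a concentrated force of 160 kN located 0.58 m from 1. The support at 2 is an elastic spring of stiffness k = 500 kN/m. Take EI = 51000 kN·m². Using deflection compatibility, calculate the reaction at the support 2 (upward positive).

R_2 = 0.9033 kN

Remove the prop at 2; the released (primary) structure is a cantilever built in at 1.
Downward deflection at the released point 2 due to the loads:
  point load 160 at a = 0.58: Pa²(3L − a)/(6EI) = 150.9/EI
Tip deflection under a unit load at 2: L³/(3EI) = 65.04/EI.
With EI = 51000 kN·m²: δ_0 = 0.002959 m and δ_{22} = 0.001275 m/kN.
Compatibility — the spring shortens by R_2/k under the reaction it provides: δ_0 − R_2·δ_{22} = R_2/k. With 1/k = 0.002 m/kN, R_2 = δ_0 / (δ_{22} + 1/k) = 0.002959 / (0.001275 + 0.002) = 0.9033 kN.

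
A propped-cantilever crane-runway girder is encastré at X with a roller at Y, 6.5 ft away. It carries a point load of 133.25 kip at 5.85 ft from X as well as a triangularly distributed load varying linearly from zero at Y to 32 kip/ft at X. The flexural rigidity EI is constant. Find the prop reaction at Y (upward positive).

R_Y = 134.1 kip

Choose R_Y as the redundant. The primary structure is the cantilever fixed at X.
Primary-structure tip deflection at Y by superposition:
  point load 133.25 at a = 5.85: Pa²(3L − a)/(6EI) = 10374/EI
  triangular load, peak 32 at the fixed end: w₀L⁴/(30EI) = 1904/EI
  δ_0 = 12278/EI
Flexibility coefficient — unit upward force at Y: δ_{YY} = L³/(3EI) = 91.54/EI.
Compatibility at Y: δ_0 − R_Y·δ_{YY} = 0, so R_Y = 12278/91.54 = 134.1 kip.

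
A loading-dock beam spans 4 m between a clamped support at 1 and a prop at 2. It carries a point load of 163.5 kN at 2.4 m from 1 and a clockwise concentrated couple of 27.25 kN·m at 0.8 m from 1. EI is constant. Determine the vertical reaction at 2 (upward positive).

R_2 = 74.31 kN

Choose R_2 as the redundant. The primary structure is the cantilever fixed at 1.
Downward deflection at the released point 2 due to the loads:
  point load 163.5 at a = 2.4: Pa²(3L − a)/(6EI) = 1507/EI
  clockwise couple 27.25 at a = 0.8: M₀a(2L − a)/(2EI) = 78.48/EI
  δ_0 = 1585/EI
Tip deflection under a unit load at 2: L³/(3EI) = 21.33/EI.
Compatibility at 2: δ_0 − R_2·δ_{22} = 0, so R_2 = 1585/21.33 = 74.31 kN.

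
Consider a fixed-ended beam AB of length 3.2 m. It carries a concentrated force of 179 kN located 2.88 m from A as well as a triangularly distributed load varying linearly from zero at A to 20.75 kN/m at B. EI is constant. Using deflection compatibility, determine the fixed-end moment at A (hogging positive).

Release both end moments; the primary structure is a simply-supported span AB with redundants M_A and M_B.
On the primary (simply-supported) span, the end slopes from the loading are:
  at A: point load 179 at a = 2.88: Pab(L + b)/(6LEI) = 30.24/EI
  at B: point load 179 at a = 2.88: Pab(L + a)/(6LEI) = 52.24/EI
  at A: triangular load, peak 20.75: 7w₀L³/(360EI) = 13.22/EI
  at B: triangular load, peak 20.75: w₀L³/(45EI) = 15.11/EI
  θ_A0 = 43.46/EI,  θ_B0 = 67.35/EI
Flexibility coefficients: a unit moment at one end gives L/(3EI) there and L/(6EI) at the far end, so f₁₁ = f₂₂ = 1.067/EI and f₁₂ = f₂₁ = 0.5333/EI.
Compatibility — zero rotation at each built-in end:
  1.067 M_A + 0.5333 M_B = 43.46
  0.5333 M_A + 1.067 M_B = 67.35
Solving the pair gives M_A = 12.24 kN·m and M_B = 57.02 kN·m (hogging).

M_A = 12.24 kN·m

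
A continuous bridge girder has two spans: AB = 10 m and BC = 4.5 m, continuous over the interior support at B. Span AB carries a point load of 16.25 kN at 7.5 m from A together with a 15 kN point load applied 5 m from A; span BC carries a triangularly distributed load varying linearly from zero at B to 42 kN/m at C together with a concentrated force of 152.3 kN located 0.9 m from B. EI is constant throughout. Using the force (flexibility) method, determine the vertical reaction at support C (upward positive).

Insert a hinge at B; M_B is the redundant, and each span becomes simply supported.
Discontinuity in slope at B on the released structure — sum the simple-span end rotations:
  span AB: point load 16.25 at a = 7.5: Pab(L + a)/(6LEI) = 88.87/EI
  span AB: point load 15 at a = 5: Pab(L + a)/(6LEI) = 93.75/EI
  span BC: triangular load, peak 42: 7w₀L³/(360EI) = 74.42/EI
  span BC: point load 152.3 at a = 0.9: Pab(L + b)/(6LEI) = 148/EI
  relative rotation θ_0 = (182.6 + 222.5)/EI = 405.1/EI
A unit hogging moment at B produces rotation L₁/(3EI) + L₂/(3EI) = 4.833/EI.
Slope continuity at B: θ_0 = M_B·4.833/EI, so M_B = 405.1/4.833 = 83.81 kN·m (hogging).
Span BC, ΣM about C: R_B^{BC}·4.5 = 690 + 83.81, so R_B^{BC} = 172 kN and R_C = 246.8 − 172 = 74.84 kN.

R_C = 74.84 kN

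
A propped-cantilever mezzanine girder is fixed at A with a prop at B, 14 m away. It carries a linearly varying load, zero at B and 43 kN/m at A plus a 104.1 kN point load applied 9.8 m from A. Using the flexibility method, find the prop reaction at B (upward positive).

R_B = 118.9 kN

Release the roller at B. Primary structure: cantilever fixed at A.
Free-end deflection of the primary structure under the applied loading (downward +):
  triangular load, peak 43 at the fixed end: w₀L⁴/(30EI) = 55063/EI
  point load 104.1 at a = 9.8: Pa²(3L − a)/(6EI) = 53655/EI
  δ_0 = 108718/EI
Tip deflection under a unit load at B: L³/(3EI) = 914.7/EI.
Compatibility at B: δ_0 − R_B·δ_{BB} = 0, so R_B = 108718/914.7 = 118.9 kN.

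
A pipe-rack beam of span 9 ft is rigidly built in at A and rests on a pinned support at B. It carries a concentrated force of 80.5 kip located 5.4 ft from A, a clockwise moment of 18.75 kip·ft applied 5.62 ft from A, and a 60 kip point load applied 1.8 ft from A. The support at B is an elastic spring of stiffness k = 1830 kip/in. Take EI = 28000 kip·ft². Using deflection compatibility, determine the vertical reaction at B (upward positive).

Release the roller at B. Primary structure: cantilever fixed at A.
Primary-structure tip deflection at B by superposition:
  point load 80.5 at a = 5.4: Pa²(3L − a)/(6EI) = 8451/EI
  clockwise couple 18.75 at a = 5.62: M₀a(2L − a)/(2EI) = 652.3/EI
  point load 60 at a = 1.8: Pa²(3L − a)/(6EI) = 816.5/EI
  δ_0 = 9919/EI
Tip deflection under a unit load at B: L³/(3EI) = 243/EI.
With EI = 28000 kip·ft²: δ_0 = 0.35426 ft and δ_{BB} = 0.008679 ft/kip.
Compatibility — the spring shortens by R_B/k under the reaction it provides: δ_0 − R_B·δ_{BB} = R_B/k. With 1/k = 1/(1830×12) ft/kip = 0.000046 ft/kip, R_B = δ_0 / (δ_{BB} + 1/k) = 0.35426 / (0.008679 + 0.000046) = 40.61 kip.

R_B = 40.61 kip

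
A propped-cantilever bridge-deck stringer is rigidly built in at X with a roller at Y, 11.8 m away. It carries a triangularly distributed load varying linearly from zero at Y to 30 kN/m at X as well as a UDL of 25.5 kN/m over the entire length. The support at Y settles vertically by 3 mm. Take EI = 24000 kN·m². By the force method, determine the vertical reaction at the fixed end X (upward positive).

Take the reaction at Y as the redundant and release it; the primary structure is a cantilever fixed at X.
Primary-structure tip deflection at Y by superposition:
  triangular load, peak 30 at the fixed end: w₀L⁴/(30EI) = 19388/EI
  UDL 25.5: wL⁴/(8EI) = 61799/EI
  δ_0 = 81186/EI
Flexibility coefficient — unit upward force at Y: δ_{YY} = L³/(3EI) = 547.7/EI.
With EI = 24000 kN·m²: δ_0 = 3.3828 m and δ_{YY} = 0.02282 m/kN.
Compatibility — the beam at Y must follow the support down by 0.003 m: δ_0 − R_Y·δ_{YY} = 0.003, so R_Y = (3.3828 − 0.003)/0.02282 = 148.1 kN.
Vertical equilibrium: R_X = ΣP − R_Y = 477.9 − 148.1 = 329.8 kN.

R_X = 329.8 kN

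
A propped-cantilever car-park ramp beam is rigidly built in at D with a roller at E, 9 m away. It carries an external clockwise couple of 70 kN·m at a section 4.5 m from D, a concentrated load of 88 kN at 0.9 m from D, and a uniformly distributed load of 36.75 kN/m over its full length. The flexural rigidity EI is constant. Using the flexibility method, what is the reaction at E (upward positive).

R_E = 134.1 kN

Release the roller at E. Primary structure: cantilever fixed at D.
Primary-structure tip deflection at E by superposition:
  clockwise couple 70 at a = 4.5: M₀a(2L − a)/(2EI) = 2126/EI
  point load 88 at a = 0.9: Pa²(3L − a)/(6EI) = 310.1/EI
  UDL 36.75: wL⁴/(8EI) = 30140/EI
  δ_0 = 32576/EI
Flexibility coefficient — unit upward force at E: δ_{EE} = L³/(3EI) = 243/EI.
Compatibility at E: δ_0 − R_E·δ_{EE} = 0, so R_E = 32576/243 = 134.1 kN.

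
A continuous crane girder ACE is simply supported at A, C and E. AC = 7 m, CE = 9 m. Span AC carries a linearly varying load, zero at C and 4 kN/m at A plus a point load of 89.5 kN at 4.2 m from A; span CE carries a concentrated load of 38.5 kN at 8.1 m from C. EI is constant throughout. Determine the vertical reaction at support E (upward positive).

Release continuity at C by inserting a hinge; the redundant is the internal moment M_C. The primary structure is two simply-supported spans AC and CE.
Rotations at C on the released spans (each span's end-slope, ×1/EI):
  span AC: triangular load, peak 4: 7w₀L³/(360EI) = 26.68/EI
  span AC: point load 89.5 at a = 4.2: Pab(L + a)/(6LEI) = 280.7/EI
  span CE: point load 38.5 at a = 8.1: Pab(L + b)/(6LEI) = 51.46/EI
  relative rotation θ_0 = (307.3 + 51.46)/EI = 358.8/EI
A unit hogging moment at C produces rotation L₁/(3EI) + L₂/(3EI) = 5.333/EI.
Slope continuity at C: θ_0 = M_C·5.333/EI, so M_C = 358.8/5.333 = 67.28 kN·m (hogging).
Span CE, ΣM about E: R_C^{CE}·9 = 34.65 + 67.28, so R_C^{CE} = 11.33 kN and R_E = 38.5 − 11.33 = 27.17 kN.

R_E = 27.17 kN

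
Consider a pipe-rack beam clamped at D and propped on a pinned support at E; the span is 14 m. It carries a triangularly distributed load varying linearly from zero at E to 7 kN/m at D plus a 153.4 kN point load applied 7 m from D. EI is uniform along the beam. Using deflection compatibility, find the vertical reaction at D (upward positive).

Take the reaction at E as the redundant and release it; the primary structure is a cantilever fixed at D.
Deflection at E on the released cantilever, summing each load's contribution:
  triangular load, peak 7 at the fixed end: w₀L⁴/(30EI) = 8964/EI
  point load 153.4 at a = 7: Pa²(3L − a)/(6EI) = 43847/EI
  δ_0 = 52811/EI
Tip deflection under a unit load at E: L³/(3EI) = 914.7/EI.
Compatibility at E: δ_0 − R_E·δ_{EE} = 0, so R_E = 52811/914.7 = 57.74 kN.
Vertical equilibrium: R_D = ΣP − R_E = 202.4 − 57.74 = 144.7 kN.

R_D = 144.7 kN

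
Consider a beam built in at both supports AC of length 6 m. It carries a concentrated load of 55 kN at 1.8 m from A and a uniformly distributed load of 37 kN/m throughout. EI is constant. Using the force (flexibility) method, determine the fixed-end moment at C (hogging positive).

Take the two fixed-end moments M_A, M_C as redundants; the released structure is the simple span AC.
End rotations of the released simple span under the applied load (×1/EI):
  at A: point load 55 at a = 1.8: Pab(L + b)/(6LEI) = 117.8/EI
  at C: point load 55 at a = 1.8: Pab(L + a)/(6LEI) = 90.09/EI
  at A: UDL 37: wL³/(24EI) = 333/EI
  at C: UDL 37: wL³/(24EI) = 333/EI
  θ_A0 = 450.8/EI,  θ_C0 = 423.1/EI
Flexibility coefficients: a unit moment at one end gives L/(3EI) there and L/(6EI) at the far end, so f₁₁ = f₂₂ = 2/EI and f₁₂ = f₂₁ = 1/EI.
Compatibility — zero rotation at each built-in end:
  2 M_A + 1 M_C = 450.8
  1 M_A + 2 M_C = 423.1
Solving the pair gives M_A = 159.5 kN·m and M_C = 131.8 kN·m (hogging).

M_C = 131.8 kN·m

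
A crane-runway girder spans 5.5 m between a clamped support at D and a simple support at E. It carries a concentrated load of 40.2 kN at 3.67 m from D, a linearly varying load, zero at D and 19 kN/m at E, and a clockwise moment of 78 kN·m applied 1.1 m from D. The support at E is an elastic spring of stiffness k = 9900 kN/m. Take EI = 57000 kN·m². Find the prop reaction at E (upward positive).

R_E = 51.89 kN

Choose R_E as the redundant. The primary structure is the cantilever fixed at D.
Free-end deflection of the primary structure under the applied loading (downward +):
  point load 40.2 at a = 3.67: Pa²(3L − a)/(6EI) = 1158/EI
  triangular load, peak 19 at the free end: 11w₀L⁴/(120EI) = 1594/EI
  clockwise couple 78 at a = 1.1: M₀a(2L − a)/(2EI) = 424.7/EI
  δ_0 = 3176/EI
Flexibility coefficient — unit upward force at E: δ_{EE} = L³/(3EI) = 55.46/EI.
With EI = 57000 kN·m²: δ_0 = 0.055724 m and δ_{EE} = 0.000973 m/kN.
Compatibility — the spring shortens by R_E/k under the reaction it provides: δ_0 − R_E·δ_{EE} = R_E/k. With 1/k = 0.000101 m/kN, R_E = δ_0 / (δ_{EE} + 1/k) = 0.055724 / (0.000973 + 0.000101) = 51.89 kN.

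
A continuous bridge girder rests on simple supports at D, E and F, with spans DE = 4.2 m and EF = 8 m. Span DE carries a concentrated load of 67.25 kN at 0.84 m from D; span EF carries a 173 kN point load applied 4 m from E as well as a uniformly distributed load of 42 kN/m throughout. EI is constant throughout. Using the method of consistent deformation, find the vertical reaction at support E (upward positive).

Insert a hinge at E; M_E is the redundant, and each span becomes simply supported.
Discontinuity in slope at E on the released structure — sum the simple-span end rotations:
  span DE: point load 67.25 at a = 0.84: Pab(L + a)/(6LEI) = 37.96/EI
  span EF: point load 173 at a = 4: Pab(L + b)/(6LEI) = 692/EI
  span EF: UDL 42: wL³/(24EI) = 896/EI
  relative rotation θ_0 = (37.96 + 1588)/EI = 1626/EI
A unit hogging moment at E produces rotation L₁/(3EI) + L₂/(3EI) = 4.067/EI.
Compatibility: M_E·(L₁+L₂)/(3EI) = θ_0, giving M_E = 399.8 kN·m (hogging).
Span DE, ΣM about D with M_E applied at E: R_E^{DE}·4.2 = 56.49 + 399.8, so R_E^{DE} = 108.6 kN and R_D = 67.25 − 108.6 = -41.4 kN.
Span EF, ΣM about F: R_E^{EF}·8 = 2036 + 399.8, so R_E^{EF} = 304.5 kN and R_F = 509 − 304.5 = 204.5 kN.
R_E = 108.6 + 304.5 = 413.1 kN.

R_E = 413.1 kN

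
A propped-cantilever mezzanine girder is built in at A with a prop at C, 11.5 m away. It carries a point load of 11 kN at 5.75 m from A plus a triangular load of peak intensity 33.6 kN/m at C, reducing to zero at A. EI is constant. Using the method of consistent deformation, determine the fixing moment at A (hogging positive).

M_A = 282.9 kN·m

Choose R_C as the redundant. The primary structure is the cantilever fixed at A.
Deflection at C on the released cantilever, summing each load's contribution:
  point load 11 at a = 5.75: Pa²(3L − a)/(6EI) = 1743/EI
  triangular load, peak 33.6 at the free end: 11w₀L⁴/(120EI) = 53869/EI
  δ_0 = 55612/EI
Tip deflection under a unit load at C: L³/(3EI) = 507/EI.
Compatibility at C: δ_0 − R_C·δ_{CC} = 0, so R_C = 55612/507 = 109.7 kN.
Moment equilibrium about A: M_A = Σ(load moments about A) − R_C·L = 1544 − 109.7×11.5 = 282.9 kN·m.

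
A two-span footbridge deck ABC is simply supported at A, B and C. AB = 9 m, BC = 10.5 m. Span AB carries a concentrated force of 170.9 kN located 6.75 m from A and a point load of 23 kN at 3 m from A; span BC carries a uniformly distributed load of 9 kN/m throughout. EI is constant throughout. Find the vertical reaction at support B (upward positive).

R_B = 223.8 kN

Release continuity at B by inserting a hinge; the redundant is the internal moment M_B. The primary structure is two simply-supported spans AB and BC.
Rotations at B on the released spans (each span's end-slope, ×1/EI):
  span AB: point load 170.9 at a = 6.75: Pab(L + a)/(6LEI) = 757/EI
  span AB: point load 23 at a = 3: Pab(L + a)/(6LEI) = 92/EI
  span BC: UDL 9: wL³/(24EI) = 434.1/EI
  relative rotation θ_0 = (849 + 434.1)/EI = 1283/EI
A unit hogging moment at B produces rotation L₁/(3EI) + L₂/(3EI) = 6.5/EI.
Compatibility: M_B·(L₁+L₂)/(3EI) = θ_0, giving M_B = 197.4 kN·m (hogging).
Span AB, ΣM about A with M_B applied at B: R_B^{AB}·9 = 1223 + 197.4, so R_B^{AB} = 157.8 kN and R_A = 193.9 − 157.8 = 36.12 kN.
Span BC, ΣM about C: R_B^{BC}·10.5 = 496.1 + 197.4, so R_B^{BC} = 66.05 kN and R_C = 94.5 − 66.05 = 28.45 kN.
R_B = 157.8 + 66.05 = 223.8 kN.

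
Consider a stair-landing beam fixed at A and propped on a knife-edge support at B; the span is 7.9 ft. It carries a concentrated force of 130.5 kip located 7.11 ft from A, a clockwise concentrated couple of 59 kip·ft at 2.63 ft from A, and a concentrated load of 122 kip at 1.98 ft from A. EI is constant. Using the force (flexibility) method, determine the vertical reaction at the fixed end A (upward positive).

Release the roller at B. Primary structure: cantilever fixed at A.
Primary-structure tip deflection at B by superposition:
  point load 130.5 at a = 7.11: Pa²(3L − a)/(6EI) = 18241/EI
  clockwise couple 59 at a = 2.63: M₀a(2L − a)/(2EI) = 1022/EI
  point load 122 at a = 1.98: Pa²(3L − a)/(6EI) = 1731/EI
  δ_0 = 20994/EI
Tip deflection under a unit load at B: L³/(3EI) = 164.3/EI.
Compatibility at B: δ_0 − R_B·δ_{BB} = 0, so R_B = 20994/164.3 = 127.7 kip.
Vertical equilibrium: R_A = ΣP − R_B = 252.5 − 127.7 = 124.8 kip.

R_A = 124.8 kip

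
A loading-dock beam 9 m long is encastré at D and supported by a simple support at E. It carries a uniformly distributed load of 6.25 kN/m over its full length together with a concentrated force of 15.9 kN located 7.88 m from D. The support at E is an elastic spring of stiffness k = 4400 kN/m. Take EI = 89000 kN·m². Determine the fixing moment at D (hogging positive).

Choose R_E as the redundant. The primary structure is the cantilever fixed at D.
Free-end deflection of the primary structure under the applied loading (downward +):
  UDL 6.25: wL⁴/(8EI) = 5126/EI
  point load 15.9 at a = 7.88: Pa²(3L − a)/(6EI) = 3146/EI
  δ_0 = 8272/EI
Flexibility coefficient — unit upward force at E: δ_{EE} = L³/(3EI) = 243/EI.
With EI = 89000 kN·m²: δ_0 = 0.092944 m and δ_{EE} = 0.00273 m/kN.
Compatibility — the spring shortens by R_E/k under the reaction it provides: δ_0 − R_E·δ_{EE} = R_E/k. With 1/k = 0.000227 m/kN, R_E = δ_0 / (δ_{EE} + 1/k) = 0.092944 / (0.00273 + 0.000227) = 31.43 kN.
Moment equilibrium about D: M_D = Σ(load moments about D) − R_E·L = 378.4 − 31.43×9 = 95.59 kN·m.

M_D = 95.59 kN·m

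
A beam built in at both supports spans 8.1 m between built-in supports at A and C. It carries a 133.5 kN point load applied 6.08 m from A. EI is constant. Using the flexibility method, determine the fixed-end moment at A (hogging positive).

M_A = 50.48 kN·m

Release both end moments; the primary structure is a simply-supported span AC with redundants M_A and M_C.
On the primary (simply-supported) span, the end slopes from the loading are:
  at A: point load 133.5 at a = 6.08: Pab(L + b)/(6LEI) = 341.4/EI
  at C: point load 133.5 at a = 6.08: Pab(L + a)/(6LEI) = 478.4/EI
  θ_A0 = 341.4/EI,  θ_C0 = 478.4/EI
Flexibility coefficients: a unit moment at one end gives L/(3EI) there and L/(6EI) at the far end, so f₁₁ = f₂₂ = 2.7/EI and f₁₂ = f₂₁ = 1.35/EI.
Compatibility — zero rotation at each built-in end:
  2.7 M_A + 1.35 M_C = 341.4
  1.35 M_A + 2.7 M_C = 478.4
Solving the pair gives M_A = 50.48 kN·m and M_C = 151.9 kN·m (hogging).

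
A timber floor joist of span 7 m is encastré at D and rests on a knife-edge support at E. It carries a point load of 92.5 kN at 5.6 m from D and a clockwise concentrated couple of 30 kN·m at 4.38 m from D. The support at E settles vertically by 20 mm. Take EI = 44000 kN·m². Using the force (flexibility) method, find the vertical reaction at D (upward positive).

Take the reaction at E as the redundant and release it; the primary structure is a cantilever fixed at D.
Deflection at E on the released cantilever, summing each load's contribution:
  point load 92.5 at a = 5.6: Pa²(3L − a)/(6EI) = 7445/EI
  clockwise couple 30 at a = 4.38: M₀a(2L − a)/(2EI) = 632/EI
  δ_0 = 8077/EI
Tip deflection under a unit load at E: L³/(3EI) = 114.3/EI.
With EI = 44000 kN·m²: δ_0 = 0.18358 m and δ_{EE} = 0.002598 m/kN.
Compatibility — the beam at E must follow the support down by 0.02 m: δ_0 − R_E·δ_{EE} = 0.02, so R_E = (0.18358 − 0.02)/0.002598 = 62.95 kN.
Vertical equilibrium: R_D = ΣP − R_E = 92.5 − 62.95 = 29.55 kN.

R_D = 29.55 kN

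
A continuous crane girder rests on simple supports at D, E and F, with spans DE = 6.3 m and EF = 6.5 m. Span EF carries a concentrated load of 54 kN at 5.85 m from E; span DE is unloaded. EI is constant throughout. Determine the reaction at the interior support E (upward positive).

Take M_E as the redundant. Released structure: two simple spans DE and EF with a hinge at E.
End slopes at the hinge E, treating each span as simply supported:
  span EF: point load 54 at a = 5.85: Pab(L + b)/(6LEI) = 37.64/EI
  relative rotation θ_0 = (0 + 37.64)/EI = 37.64/EI
A unit hogging moment at E produces rotation L₁/(3EI) + L₂/(3EI) = 4.267/EI.
Slope continuity at E: θ_0 = M_E·4.267/EI, so M_E = 37.64/4.267 = 8.823 kN·m (hogging).
Span DE, ΣM about D with M_E applied at E: R_E^{DE}·6.3 = 0 + 8.823, so R_E^{DE} = 1.4 kN and R_D = 0 − 1.4 = -1.4 kN.
Span EF, ΣM about F: R_E^{EF}·6.5 = 35.1 + 8.823, so R_E^{EF} = 6.757 kN and R_F = 54 − 6.757 = 47.24 kN.
R_E = 1.4 + 6.757 = 8.158 kN.

R_E = 8.158 kN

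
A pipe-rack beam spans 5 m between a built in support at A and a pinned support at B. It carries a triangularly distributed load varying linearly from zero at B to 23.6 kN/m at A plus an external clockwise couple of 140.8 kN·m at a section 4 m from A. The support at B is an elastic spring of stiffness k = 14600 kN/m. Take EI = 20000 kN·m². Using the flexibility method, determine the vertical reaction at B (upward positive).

Release the roller at B. Primary structure: cantilever fixed at A.
Primary-structure tip deflection at B by superposition:
  triangular load, peak 23.6 at the fixed end: w₀L⁴/(30EI) = 491.7/EI
  clockwise couple 140.8 at a = 4: M₀a(2L − a)/(2EI) = 1690/EI
  δ_0 = 2181/EI
Flexibility coefficient — unit upward force at B: δ_{BB} = L³/(3EI) = 41.67/EI.
With EI = 20000 kN·m²: δ_0 = 0.10906 m and δ_{BB} = 0.002083 m/kN.
Compatibility — the spring shortens by R_B/k under the reaction it provides: δ_0 − R_B·δ_{BB} = R_B/k. With 1/k = 0.000068 m/kN, R_B = δ_0 / (δ_{BB} + 1/k) = 0.10906 / (0.002083 + 0.000068) = 50.68 kN.

R_B = 50.68 kN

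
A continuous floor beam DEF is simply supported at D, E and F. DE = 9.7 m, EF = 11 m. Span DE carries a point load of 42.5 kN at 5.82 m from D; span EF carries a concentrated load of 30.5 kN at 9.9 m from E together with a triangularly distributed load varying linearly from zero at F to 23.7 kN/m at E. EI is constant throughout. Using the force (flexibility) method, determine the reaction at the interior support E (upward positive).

R_E = 144.1 kN

Release continuity at E by inserting a hinge; the redundant is the internal moment M_E. The primary structure is two simply-supported spans DE and EF.
End slopes at the hinge E, treating each span as simply supported:
  span DE: point load 42.5 at a = 5.82: Pab(L + a)/(6LEI) = 255.9/EI
  span EF: point load 30.5 at a = 9.9: Pab(L + b)/(6LEI) = 60.89/EI
  span EF: triangular load, peak 23.7: w₀L³/(45EI) = 701/EI
  relative rotation θ_0 = (255.9 + 761.9)/EI = 1018/EI
A unit hogging moment at E produces rotation L₁/(3EI) + L₂/(3EI) = 6.9/EI.
Compatibility: M_E·(L₁+L₂)/(3EI) = θ_0, giving M_E = 147.5 kN·m (hogging).
Span DE, ΣM about D with M_E applied at E: R_E^{DE}·9.7 = 247.3 + 147.5, so R_E^{DE} = 40.71 kN and R_D = 42.5 − 40.71 = 1.793 kN.
Span EF, ΣM about F: R_E^{EF}·11 = 989.5 + 147.5, so R_E^{EF} = 103.4 kN and R_F = 160.8 − 103.4 = 57.49 kN.
R_E = 40.71 + 103.4 = 144.1 kN.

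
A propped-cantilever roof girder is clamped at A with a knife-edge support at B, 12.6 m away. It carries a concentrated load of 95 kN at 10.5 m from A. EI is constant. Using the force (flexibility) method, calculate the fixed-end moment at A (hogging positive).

Release the roller at B. Primary structure: cantilever fixed at A.
Deflection at B on the released cantilever, summing each load's contribution:
  point load 95 at a = 10.5: Pa²(3L − a)/(6EI) = 47656/EI
Flexibility coefficient — unit upward force at B: δ_{BB} = L³/(3EI) = 666.8/EI.
Compatibility at B: δ_0 − R_B·δ_{BB} = 0, so R_B = 47656/666.8 = 71.47 kN.
Moment equilibrium about A: M_A = Σ(load moments about A) − R_B·L = 997.5 − 71.47×12.6 = 96.98 kN·m.

M_A = 96.98 kN·m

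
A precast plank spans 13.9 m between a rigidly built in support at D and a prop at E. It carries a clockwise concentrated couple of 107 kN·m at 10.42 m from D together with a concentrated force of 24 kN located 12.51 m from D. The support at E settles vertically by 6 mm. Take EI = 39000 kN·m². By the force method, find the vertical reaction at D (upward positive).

Take the reaction at E as the redundant and release it; the primary structure is a cantilever fixed at D.
Deflection at E on the released cantilever, summing each load's contribution:
  clockwise couple 107 at a = 10.42: M₀a(2L − a)/(2EI) = 9689/EI
  point load 24 at a = 12.51: Pa²(3L − a)/(6EI) = 18273/EI
  δ_0 = 27962/EI
Flexibility coefficient — unit upward force at E: δ_{EE} = L³/(3EI) = 895.2/EI.
With EI = 39000 kN·m²: δ_0 = 0.71697 m and δ_{EE} = 0.022954 m/kN.
Compatibility — the beam at E must follow the support down by 0.006 m: δ_0 − R_E·δ_{EE} = 0.006, so R_E = (0.71697 − 0.006)/0.022954 = 30.97 kN.
Vertical equilibrium: R_D = ΣP − R_E = 24 − 30.97 = -6.974 kN.

R_D = -6.974 kN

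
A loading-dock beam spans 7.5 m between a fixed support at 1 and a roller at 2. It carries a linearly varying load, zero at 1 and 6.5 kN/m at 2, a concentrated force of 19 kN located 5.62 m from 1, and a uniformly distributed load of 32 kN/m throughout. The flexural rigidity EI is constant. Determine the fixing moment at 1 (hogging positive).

M_1 = 263.1 kN·m

Release the roller at 2. Primary structure: cantilever fixed at 1.
Primary-structure tip deflection at 2 by superposition:
  triangular load, peak 6.5 at the free end: 11w₀L⁴/(120EI) = 1885/EI
  point load 19 at a = 5.62: Pa²(3L − a)/(6EI) = 1688/EI
  UDL 32: wL⁴/(8EI) = 12656/EI
  δ_0 = 16230/EI
Flexibility coefficient — unit upward force at 2: δ_{22} = L³/(3EI) = 140.6/EI.
The prop prevents deflection at 2: R_2 = δ_0/δ_{22} = 16230/140.6 = 115.4 kN.
Moment equilibrium about 1: M_1 = Σ(load moments about 1) − R_2·L = 1129 − 115.4×7.5 = 263.1 kN·m.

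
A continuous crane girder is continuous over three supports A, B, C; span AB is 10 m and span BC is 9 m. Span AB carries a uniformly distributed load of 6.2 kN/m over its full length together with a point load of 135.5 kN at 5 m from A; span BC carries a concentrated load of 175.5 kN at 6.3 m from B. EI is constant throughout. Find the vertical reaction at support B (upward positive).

Take M_B as the redundant. Released structure: two simple spans AB and BC with a hinge at B.
Discontinuity in slope at B on the released structure — sum the simple-span end rotations:
  span AB: UDL 6.2: wL³/(24EI) = 258.3/EI
  span AB: point load 135.5 at a = 5: Pab(L + a)/(6LEI) = 846.9/EI
  span BC: point load 175.5 at a = 6.3: Pab(L + b)/(6LEI) = 646.8/EI
  relative rotation θ_0 = (1105 + 646.8)/EI = 1752/EI
A unit hogging moment at B produces rotation L₁/(3EI) + L₂/(3EI) = 6.333/EI.
Slope continuity at B: θ_0 = M_B·6.333/EI, so M_B = 1752/6.333 = 276.6 kN·m (hogging).
Span AB, ΣM about A with M_B applied at B: R_B^{AB}·10 = 987.5 + 276.6, so R_B^{AB} = 126.4 kN and R_A = 197.5 − 126.4 = 71.09 kN.
Span BC, ΣM about C: R_B^{BC}·9 = 473.9 + 276.6, so R_B^{BC} = 83.39 kN and R_C = 175.5 − 83.39 = 92.11 kN.
R_B = 126.4 + 83.39 = 209.8 kN.

R_B = 209.8 kN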